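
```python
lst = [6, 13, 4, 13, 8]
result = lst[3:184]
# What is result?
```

lst has length 5. The slice lst[3:184] selects indices [3, 4] (3->13, 4->8), giving [13, 8].

[13, 8]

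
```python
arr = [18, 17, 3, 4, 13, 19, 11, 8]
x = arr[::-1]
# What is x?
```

arr has length 8. The slice arr[::-1] selects indices [7, 6, 5, 4, 3, 2, 1, 0] (7->8, 6->11, 5->19, 4->13, 3->4, 2->3, 1->17, 0->18), giving [8, 11, 19, 13, 4, 3, 17, 18].

[8, 11, 19, 13, 4, 3, 17, 18]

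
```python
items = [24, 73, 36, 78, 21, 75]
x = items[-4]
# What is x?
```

items has length 6. Negative index -4 maps to positive index 6 + (-4) = 2. items[2] = 36.

36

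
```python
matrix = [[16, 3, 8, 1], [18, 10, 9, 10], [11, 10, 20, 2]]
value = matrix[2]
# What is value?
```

matrix has 3 rows. Row 2 is [11, 10, 20, 2].

[11, 10, 20, 2]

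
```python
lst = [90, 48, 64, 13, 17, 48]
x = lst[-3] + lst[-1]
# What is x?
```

lst has length 6. Negative index -3 maps to positive index 6 + (-3) = 3. lst[3] = 13.
lst has length 6. Negative index -1 maps to positive index 6 + (-1) = 5. lst[5] = 48.
Sum: 13 + 48 = 61.

61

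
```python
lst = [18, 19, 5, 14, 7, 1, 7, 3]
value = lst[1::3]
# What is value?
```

lst has length 8. The slice lst[1::3] selects indices [1, 4, 7] (1->19, 4->7, 7->3), giving [19, 7, 3].

[19, 7, 3]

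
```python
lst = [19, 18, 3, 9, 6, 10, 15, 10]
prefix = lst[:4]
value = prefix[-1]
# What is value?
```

lst has length 8. The slice lst[:4] selects indices [0, 1, 2, 3] (0->19, 1->18, 2->3, 3->9), giving [19, 18, 3, 9]. So prefix = [19, 18, 3, 9]. Then prefix[-1] = 9.

9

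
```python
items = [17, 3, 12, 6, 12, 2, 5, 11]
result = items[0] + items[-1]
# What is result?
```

items has length 8. items[0] = 17.
items has length 8. Negative index -1 maps to positive index 8 + (-1) = 7. items[7] = 11.
Sum: 17 + 11 = 28.

28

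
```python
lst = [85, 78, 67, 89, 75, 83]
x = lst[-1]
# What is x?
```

lst has length 6. Negative index -1 maps to positive index 6 + (-1) = 5. lst[5] = 83.

83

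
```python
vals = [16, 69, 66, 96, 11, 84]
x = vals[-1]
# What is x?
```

vals has length 6. Negative index -1 maps to positive index 6 + (-1) = 5. vals[5] = 84.

84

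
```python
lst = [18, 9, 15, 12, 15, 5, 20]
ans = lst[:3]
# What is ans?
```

lst has length 7. The slice lst[:3] selects indices [0, 1, 2] (0->18, 1->9, 2->15), giving [18, 9, 15].

[18, 9, 15]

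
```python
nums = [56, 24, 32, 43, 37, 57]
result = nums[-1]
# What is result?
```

nums has length 6. Negative index -1 maps to positive index 6 + (-1) = 5. nums[5] = 57.

57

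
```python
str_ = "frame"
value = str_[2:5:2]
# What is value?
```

str_ has length 5. The slice str_[2:5:2] selects indices [2, 4] (2->'a', 4->'e'), giving 'ae'.

'ae'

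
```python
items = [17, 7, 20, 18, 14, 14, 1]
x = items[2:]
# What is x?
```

items has length 7. The slice items[2:] selects indices [2, 3, 4, 5, 6] (2->20, 3->18, 4->14, 5->14, 6->1), giving [20, 18, 14, 14, 1].

[20, 18, 14, 14, 1]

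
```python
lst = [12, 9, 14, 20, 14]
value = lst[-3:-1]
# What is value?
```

lst has length 5. The slice lst[-3:-1] selects indices [2, 3] (2->14, 3->20), giving [14, 20].

[14, 20]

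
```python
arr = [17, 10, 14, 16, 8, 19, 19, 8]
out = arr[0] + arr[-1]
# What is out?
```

arr has length 8. arr[0] = 17.
arr has length 8. Negative index -1 maps to positive index 8 + (-1) = 7. arr[7] = 8.
Sum: 17 + 8 = 25.

25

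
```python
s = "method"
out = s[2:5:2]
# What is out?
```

s has length 6. The slice s[2:5:2] selects indices [2, 4] (2->'t', 4->'o'), giving 'to'.

'to'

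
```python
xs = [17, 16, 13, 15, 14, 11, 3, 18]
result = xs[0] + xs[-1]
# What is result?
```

xs has length 8. xs[0] = 17.
xs has length 8. Negative index -1 maps to positive index 8 + (-1) = 7. xs[7] = 18.
Sum: 17 + 18 = 35.

35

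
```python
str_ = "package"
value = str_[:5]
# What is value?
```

str_ has length 7. The slice str_[:5] selects indices [0, 1, 2, 3, 4] (0->'p', 1->'a', 2->'c', 3->'k', 4->'a'), giving 'packa'.

'packa'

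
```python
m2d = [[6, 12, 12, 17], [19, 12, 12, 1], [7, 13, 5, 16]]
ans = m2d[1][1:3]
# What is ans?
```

m2d[1] = [19, 12, 12, 1]. m2d[1] has length 4. The slice m2d[1][1:3] selects indices [1, 2] (1->12, 2->12), giving [12, 12].

[12, 12]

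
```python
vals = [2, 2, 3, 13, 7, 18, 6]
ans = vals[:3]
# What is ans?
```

vals has length 7. The slice vals[:3] selects indices [0, 1, 2] (0->2, 1->2, 2->3), giving [2, 2, 3].

[2, 2, 3]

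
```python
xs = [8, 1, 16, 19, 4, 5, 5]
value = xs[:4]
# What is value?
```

xs has length 7. The slice xs[:4] selects indices [0, 1, 2, 3] (0->8, 1->1, 2->16, 3->19), giving [8, 1, 16, 19].

[8, 1, 16, 19]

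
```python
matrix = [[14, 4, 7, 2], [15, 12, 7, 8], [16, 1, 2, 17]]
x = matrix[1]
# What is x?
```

matrix has 3 rows. Row 1 is [15, 12, 7, 8].

[15, 12, 7, 8]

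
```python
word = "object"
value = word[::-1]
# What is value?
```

word has length 6. The slice word[::-1] selects indices [5, 4, 3, 2, 1, 0] (5->'t', 4->'c', 3->'e', 2->'j', 1->'b', 0->'o'), giving 'tcejbo'.

'tcejbo'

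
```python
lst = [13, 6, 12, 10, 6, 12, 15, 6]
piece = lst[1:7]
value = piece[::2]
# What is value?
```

lst has length 8. The slice lst[1:7] selects indices [1, 2, 3, 4, 5, 6] (1->6, 2->12, 3->10, 4->6, 5->12, 6->15), giving [6, 12, 10, 6, 12, 15]. So piece = [6, 12, 10, 6, 12, 15]. piece has length 6. The slice piece[::2] selects indices [0, 2, 4] (0->6, 2->10, 4->12), giving [6, 10, 12].

[6, 10, 12]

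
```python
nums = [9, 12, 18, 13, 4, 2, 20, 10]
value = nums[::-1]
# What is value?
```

nums has length 8. The slice nums[::-1] selects indices [7, 6, 5, 4, 3, 2, 1, 0] (7->10, 6->20, 5->2, 4->4, 3->13, 2->18, 1->12, 0->9), giving [10, 20, 2, 4, 13, 18, 12, 9].

[10, 20, 2, 4, 13, 18, 12, 9]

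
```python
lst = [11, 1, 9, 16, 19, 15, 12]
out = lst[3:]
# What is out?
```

lst has length 7. The slice lst[3:] selects indices [3, 4, 5, 6] (3->16, 4->19, 5->15, 6->12), giving [16, 19, 15, 12].

[16, 19, 15, 12]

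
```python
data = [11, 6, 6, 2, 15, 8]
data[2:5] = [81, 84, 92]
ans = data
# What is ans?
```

data starts as [11, 6, 6, 2, 15, 8] (length 6). The slice data[2:5] covers indices [2, 3, 4] with values [6, 2, 15]. Replacing that slice with [81, 84, 92] (same length) produces [11, 6, 81, 84, 92, 8].

[11, 6, 81, 84, 92, 8]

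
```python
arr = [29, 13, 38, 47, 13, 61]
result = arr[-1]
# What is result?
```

arr has length 6. Negative index -1 maps to positive index 6 + (-1) = 5. arr[5] = 61.

61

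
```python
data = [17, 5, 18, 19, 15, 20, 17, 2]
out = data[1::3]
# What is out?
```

data has length 8. The slice data[1::3] selects indices [1, 4, 7] (1->5, 4->15, 7->2), giving [5, 15, 2].

[5, 15, 2]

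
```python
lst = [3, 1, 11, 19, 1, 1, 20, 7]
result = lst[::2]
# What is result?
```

lst has length 8. The slice lst[::2] selects indices [0, 2, 4, 6] (0->3, 2->11, 4->1, 6->20), giving [3, 11, 1, 20].

[3, 11, 1, 20]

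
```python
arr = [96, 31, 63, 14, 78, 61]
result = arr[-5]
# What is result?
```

arr has length 6. Negative index -5 maps to positive index 6 + (-5) = 1. arr[1] = 31.

31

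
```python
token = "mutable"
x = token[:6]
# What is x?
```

token has length 7. The slice token[:6] selects indices [0, 1, 2, 3, 4, 5] (0->'m', 1->'u', 2->'t', 3->'a', 4->'b', 5->'l'), giving 'mutabl'.

'mutabl'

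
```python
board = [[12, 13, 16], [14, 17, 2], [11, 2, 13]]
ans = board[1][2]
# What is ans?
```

board[1] = [14, 17, 2]. Taking column 2 of that row yields 2.

2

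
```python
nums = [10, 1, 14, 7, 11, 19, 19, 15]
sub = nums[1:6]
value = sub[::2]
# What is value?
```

nums has length 8. The slice nums[1:6] selects indices [1, 2, 3, 4, 5] (1->1, 2->14, 3->7, 4->11, 5->19), giving [1, 14, 7, 11, 19]. So sub = [1, 14, 7, 11, 19]. sub has length 5. The slice sub[::2] selects indices [0, 2, 4] (0->1, 2->7, 4->19), giving [1, 7, 19].

[1, 7, 19]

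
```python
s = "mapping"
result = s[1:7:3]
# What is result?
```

s has length 7. The slice s[1:7:3] selects indices [1, 4] (1->'a', 4->'i'), giving 'ai'.

'ai'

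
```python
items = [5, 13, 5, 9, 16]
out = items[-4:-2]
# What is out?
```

items has length 5. The slice items[-4:-2] selects indices [1, 2] (1->13, 2->5), giving [13, 5].

[13, 5]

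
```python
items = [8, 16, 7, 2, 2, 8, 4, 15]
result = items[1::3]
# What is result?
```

items has length 8. The slice items[1::3] selects indices [1, 4, 7] (1->16, 4->2, 7->15), giving [16, 2, 15].

[16, 2, 15]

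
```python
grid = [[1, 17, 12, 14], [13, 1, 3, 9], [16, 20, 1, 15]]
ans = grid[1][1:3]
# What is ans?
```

grid[1] = [13, 1, 3, 9]. grid[1] has length 4. The slice grid[1][1:3] selects indices [1, 2] (1->1, 2->3), giving [1, 3].

[1, 3]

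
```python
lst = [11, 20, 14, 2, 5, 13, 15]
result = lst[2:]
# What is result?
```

lst has length 7. The slice lst[2:] selects indices [2, 3, 4, 5, 6] (2->14, 3->2, 4->5, 5->13, 6->15), giving [14, 2, 5, 13, 15].

[14, 2, 5, 13, 15]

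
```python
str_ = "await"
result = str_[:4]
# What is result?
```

str_ has length 5. The slice str_[:4] selects indices [0, 1, 2, 3] (0->'a', 1->'w', 2->'a', 3->'i'), giving 'awai'.

'awai'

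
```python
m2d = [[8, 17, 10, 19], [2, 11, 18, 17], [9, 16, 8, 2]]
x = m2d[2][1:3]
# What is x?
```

m2d[2] = [9, 16, 8, 2]. m2d[2] has length 4. The slice m2d[2][1:3] selects indices [1, 2] (1->16, 2->8), giving [16, 8].

[16, 8]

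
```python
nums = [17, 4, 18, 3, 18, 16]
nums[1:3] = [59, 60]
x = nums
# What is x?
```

nums starts as [17, 4, 18, 3, 18, 16] (length 6). The slice nums[1:3] covers indices [1, 2] with values [4, 18]. Replacing that slice with [59, 60] (same length) produces [17, 59, 60, 3, 18, 16].

[17, 59, 60, 3, 18, 16]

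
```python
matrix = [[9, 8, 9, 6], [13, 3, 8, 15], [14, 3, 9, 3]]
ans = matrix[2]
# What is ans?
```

matrix has 3 rows. Row 2 is [14, 3, 9, 3].

[14, 3, 9, 3]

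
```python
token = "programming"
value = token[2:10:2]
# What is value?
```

token has length 11. The slice token[2:10:2] selects indices [2, 4, 6, 8] (2->'o', 4->'r', 6->'m', 8->'i'), giving 'ormi'.

'ormi'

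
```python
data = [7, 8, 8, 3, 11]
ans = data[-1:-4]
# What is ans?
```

data has length 5. The slice data[-1:-4] resolves to an empty index range, so the result is [].

[]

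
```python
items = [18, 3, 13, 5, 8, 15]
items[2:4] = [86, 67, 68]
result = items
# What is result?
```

items starts as [18, 3, 13, 5, 8, 15] (length 6). The slice items[2:4] covers indices [2, 3] with values [13, 5]. Replacing that slice with [86, 67, 68] (different length) produces [18, 3, 86, 67, 68, 8, 15].

[18, 3, 86, 67, 68, 8, 15]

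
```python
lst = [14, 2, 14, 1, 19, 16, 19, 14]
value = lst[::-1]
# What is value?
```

lst has length 8. The slice lst[::-1] selects indices [7, 6, 5, 4, 3, 2, 1, 0] (7->14, 6->19, 5->16, 4->19, 3->1, 2->14, 1->2, 0->14), giving [14, 19, 16, 19, 1, 14, 2, 14].

[14, 19, 16, 19, 1, 14, 2, 14]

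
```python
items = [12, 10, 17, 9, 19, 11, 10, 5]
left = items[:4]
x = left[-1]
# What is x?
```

items has length 8. The slice items[:4] selects indices [0, 1, 2, 3] (0->12, 1->10, 2->17, 3->9), giving [12, 10, 17, 9]. So left = [12, 10, 17, 9]. Then left[-1] = 9.

9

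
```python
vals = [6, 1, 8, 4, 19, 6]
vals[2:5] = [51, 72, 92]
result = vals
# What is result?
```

vals starts as [6, 1, 8, 4, 19, 6] (length 6). The slice vals[2:5] covers indices [2, 3, 4] with values [8, 4, 19]. Replacing that slice with [51, 72, 92] (same length) produces [6, 1, 51, 72, 92, 6].

[6, 1, 51, 72, 92, 6]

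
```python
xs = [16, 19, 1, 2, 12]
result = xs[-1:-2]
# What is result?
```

xs has length 5. The slice xs[-1:-2] resolves to an empty index range, so the result is [].

[]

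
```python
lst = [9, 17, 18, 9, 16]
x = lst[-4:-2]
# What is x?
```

lst has length 5. The slice lst[-4:-2] selects indices [1, 2] (1->17, 2->18), giving [17, 18].

[17, 18]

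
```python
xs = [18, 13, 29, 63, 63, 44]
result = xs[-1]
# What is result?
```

xs has length 6. Negative index -1 maps to positive index 6 + (-1) = 5. xs[5] = 44.

44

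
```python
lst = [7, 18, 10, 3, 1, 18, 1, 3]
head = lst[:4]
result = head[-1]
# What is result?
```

lst has length 8. The slice lst[:4] selects indices [0, 1, 2, 3] (0->7, 1->18, 2->10, 3->3), giving [7, 18, 10, 3]. So head = [7, 18, 10, 3]. Then head[-1] = 3.

3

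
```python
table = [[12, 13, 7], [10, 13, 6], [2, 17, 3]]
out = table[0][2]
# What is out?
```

table[0] = [12, 13, 7]. Taking column 2 of that row yields 7.

7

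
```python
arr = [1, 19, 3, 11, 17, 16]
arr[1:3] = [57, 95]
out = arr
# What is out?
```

arr starts as [1, 19, 3, 11, 17, 16] (length 6). The slice arr[1:3] covers indices [1, 2] with values [19, 3]. Replacing that slice with [57, 95] (same length) produces [1, 57, 95, 11, 17, 16].

[1, 57, 95, 11, 17, 16]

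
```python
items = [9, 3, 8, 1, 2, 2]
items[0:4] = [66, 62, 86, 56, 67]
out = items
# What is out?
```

items starts as [9, 3, 8, 1, 2, 2] (length 6). The slice items[0:4] covers indices [0, 1, 2, 3] with values [9, 3, 8, 1]. Replacing that slice with [66, 62, 86, 56, 67] (different length) produces [66, 62, 86, 56, 67, 2, 2].

[66, 62, 86, 56, 67, 2, 2]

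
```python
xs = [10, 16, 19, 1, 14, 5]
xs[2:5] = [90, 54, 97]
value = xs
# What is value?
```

xs starts as [10, 16, 19, 1, 14, 5] (length 6). The slice xs[2:5] covers indices [2, 3, 4] with values [19, 1, 14]. Replacing that slice with [90, 54, 97] (same length) produces [10, 16, 90, 54, 97, 5].

[10, 16, 90, 54, 97, 5]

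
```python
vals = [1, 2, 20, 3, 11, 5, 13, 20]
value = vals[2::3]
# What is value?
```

vals has length 8. The slice vals[2::3] selects indices [2, 5] (2->20, 5->5), giving [20, 5].

[20, 5]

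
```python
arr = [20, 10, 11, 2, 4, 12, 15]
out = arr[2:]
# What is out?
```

arr has length 7. The slice arr[2:] selects indices [2, 3, 4, 5, 6] (2->11, 3->2, 4->4, 5->12, 6->15), giving [11, 2, 4, 12, 15].

[11, 2, 4, 12, 15]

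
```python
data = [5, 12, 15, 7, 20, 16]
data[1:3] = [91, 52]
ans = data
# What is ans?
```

data starts as [5, 12, 15, 7, 20, 16] (length 6). The slice data[1:3] covers indices [1, 2] with values [12, 15]. Replacing that slice with [91, 52] (same length) produces [5, 91, 52, 7, 20, 16].

[5, 91, 52, 7, 20, 16]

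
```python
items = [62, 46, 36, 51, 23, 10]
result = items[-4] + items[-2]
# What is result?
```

items has length 6. Negative index -4 maps to positive index 6 + (-4) = 2. items[2] = 36.
items has length 6. Negative index -2 maps to positive index 6 + (-2) = 4. items[4] = 23.
Sum: 36 + 23 = 59.

59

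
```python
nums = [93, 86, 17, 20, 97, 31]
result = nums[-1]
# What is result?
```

nums has length 6. Negative index -1 maps to positive index 6 + (-1) = 5. nums[5] = 31.

31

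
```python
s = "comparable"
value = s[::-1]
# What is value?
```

s has length 10. The slice s[::-1] selects indices [9, 8, 7, 6, 5, 4, 3, 2, 1, 0] (9->'e', 8->'l', 7->'b', 6->'a', 5->'r', 4->'a', 3->'p', 2->'m', 1->'o', 0->'c'), giving 'elbarapmoc'.

'elbarapmoc'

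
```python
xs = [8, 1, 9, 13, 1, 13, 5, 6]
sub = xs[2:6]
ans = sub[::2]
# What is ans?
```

xs has length 8. The slice xs[2:6] selects indices [2, 3, 4, 5] (2->9, 3->13, 4->1, 5->13), giving [9, 13, 1, 13]. So sub = [9, 13, 1, 13]. sub has length 4. The slice sub[::2] selects indices [0, 2] (0->9, 2->1), giving [9, 1].

[9, 1]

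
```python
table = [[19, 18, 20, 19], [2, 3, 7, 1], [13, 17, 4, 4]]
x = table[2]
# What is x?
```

table has 3 rows. Row 2 is [13, 17, 4, 4].

[13, 17, 4, 4]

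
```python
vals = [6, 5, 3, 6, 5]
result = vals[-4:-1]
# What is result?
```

vals has length 5. The slice vals[-4:-1] selects indices [1, 2, 3] (1->5, 2->3, 3->6), giving [5, 3, 6].

[5, 3, 6]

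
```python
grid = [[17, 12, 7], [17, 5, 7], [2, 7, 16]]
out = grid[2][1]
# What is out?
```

grid[2] = [2, 7, 16]. Taking column 1 of that row yields 7.

7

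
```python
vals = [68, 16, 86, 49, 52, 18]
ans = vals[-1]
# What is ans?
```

vals has length 6. Negative index -1 maps to positive index 6 + (-1) = 5. vals[5] = 18.

18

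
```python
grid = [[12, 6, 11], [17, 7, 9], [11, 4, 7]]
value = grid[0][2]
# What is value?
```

grid[0] = [12, 6, 11]. Taking column 2 of that row yields 11.

11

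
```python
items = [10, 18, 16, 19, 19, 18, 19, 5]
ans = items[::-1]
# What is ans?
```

items has length 8. The slice items[::-1] selects indices [7, 6, 5, 4, 3, 2, 1, 0] (7->5, 6->19, 5->18, 4->19, 3->19, 2->16, 1->18, 0->10), giving [5, 19, 18, 19, 19, 16, 18, 10].

[5, 19, 18, 19, 19, 16, 18, 10]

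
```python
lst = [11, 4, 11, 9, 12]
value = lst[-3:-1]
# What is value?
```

lst has length 5. The slice lst[-3:-1] selects indices [2, 3] (2->11, 3->9), giving [11, 9].

[11, 9]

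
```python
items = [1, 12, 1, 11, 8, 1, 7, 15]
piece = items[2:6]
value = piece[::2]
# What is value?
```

items has length 8. The slice items[2:6] selects indices [2, 3, 4, 5] (2->1, 3->11, 4->8, 5->1), giving [1, 11, 8, 1]. So piece = [1, 11, 8, 1]. piece has length 4. The slice piece[::2] selects indices [0, 2] (0->1, 2->8), giving [1, 8].

[1, 8]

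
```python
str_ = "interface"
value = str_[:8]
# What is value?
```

str_ has length 9. The slice str_[:8] selects indices [0, 1, 2, 3, 4, 5, 6, 7] (0->'i', 1->'n', 2->'t', 3->'e', 4->'r', 5->'f', 6->'a', 7->'c'), giving 'interfac'.

'interfac'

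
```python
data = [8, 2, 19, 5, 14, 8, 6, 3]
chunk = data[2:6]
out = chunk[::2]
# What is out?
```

data has length 8. The slice data[2:6] selects indices [2, 3, 4, 5] (2->19, 3->5, 4->14, 5->8), giving [19, 5, 14, 8]. So chunk = [19, 5, 14, 8]. chunk has length 4. The slice chunk[::2] selects indices [0, 2] (0->19, 2->14), giving [19, 14].

[19, 14]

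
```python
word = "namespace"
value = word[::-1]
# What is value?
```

word has length 9. The slice word[::-1] selects indices [8, 7, 6, 5, 4, 3, 2, 1, 0] (8->'e', 7->'c', 6->'a', 5->'p', 4->'s', 3->'e', 2->'m', 1->'a', 0->'n'), giving 'ecapseman'.

'ecapseman'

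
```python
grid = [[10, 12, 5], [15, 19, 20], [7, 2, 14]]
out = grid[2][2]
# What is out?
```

grid[2] = [7, 2, 14]. Taking column 2 of that row yields 14.

14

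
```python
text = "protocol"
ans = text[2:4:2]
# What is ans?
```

text has length 8. The slice text[2:4:2] selects indices [2] (2->'o'), giving 'o'.

'o'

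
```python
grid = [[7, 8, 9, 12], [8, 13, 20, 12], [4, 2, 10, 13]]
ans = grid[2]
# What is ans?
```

grid has 3 rows. Row 2 is [4, 2, 10, 13].

[4, 2, 10, 13]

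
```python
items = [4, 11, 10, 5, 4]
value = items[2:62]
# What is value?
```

items has length 5. The slice items[2:62] selects indices [2, 3, 4] (2->10, 3->5, 4->4), giving [10, 5, 4].

[10, 5, 4]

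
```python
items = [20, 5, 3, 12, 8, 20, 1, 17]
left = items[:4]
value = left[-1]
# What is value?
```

items has length 8. The slice items[:4] selects indices [0, 1, 2, 3] (0->20, 1->5, 2->3, 3->12), giving [20, 5, 3, 12]. So left = [20, 5, 3, 12]. Then left[-1] = 12.

12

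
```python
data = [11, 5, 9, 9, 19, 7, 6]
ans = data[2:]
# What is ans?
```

data has length 7. The slice data[2:] selects indices [2, 3, 4, 5, 6] (2->9, 3->9, 4->19, 5->7, 6->6), giving [9, 9, 19, 7, 6].

[9, 9, 19, 7, 6]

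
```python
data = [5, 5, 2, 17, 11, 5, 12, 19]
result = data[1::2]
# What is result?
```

data has length 8. The slice data[1::2] selects indices [1, 3, 5, 7] (1->5, 3->17, 5->5, 7->19), giving [5, 17, 5, 19].

[5, 17, 5, 19]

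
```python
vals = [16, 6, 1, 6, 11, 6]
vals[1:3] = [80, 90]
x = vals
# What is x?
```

vals starts as [16, 6, 1, 6, 11, 6] (length 6). The slice vals[1:3] covers indices [1, 2] with values [6, 1]. Replacing that slice with [80, 90] (same length) produces [16, 80, 90, 6, 11, 6].

[16, 80, 90, 6, 11, 6]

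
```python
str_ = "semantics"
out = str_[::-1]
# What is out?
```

str_ has length 9. The slice str_[::-1] selects indices [8, 7, 6, 5, 4, 3, 2, 1, 0] (8->'s', 7->'c', 6->'i', 5->'t', 4->'n', 3->'a', 2->'m', 1->'e', 0->'s'), giving 'scitnames'.

'scitnames'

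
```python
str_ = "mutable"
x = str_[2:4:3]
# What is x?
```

str_ has length 7. The slice str_[2:4:3] selects indices [2] (2->'t'), giving 't'.

't'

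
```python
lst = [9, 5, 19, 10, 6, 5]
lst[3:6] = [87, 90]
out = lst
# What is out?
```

lst starts as [9, 5, 19, 10, 6, 5] (length 6). The slice lst[3:6] covers indices [3, 4, 5] with values [10, 6, 5]. Replacing that slice with [87, 90] (different length) produces [9, 5, 19, 87, 90].

[9, 5, 19, 87, 90]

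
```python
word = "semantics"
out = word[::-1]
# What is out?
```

word has length 9. The slice word[::-1] selects indices [8, 7, 6, 5, 4, 3, 2, 1, 0] (8->'s', 7->'c', 6->'i', 5->'t', 4->'n', 3->'a', 2->'m', 1->'e', 0->'s'), giving 'scitnames'.

'scitnames'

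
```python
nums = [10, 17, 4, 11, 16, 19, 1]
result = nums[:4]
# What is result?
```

nums has length 7. The slice nums[:4] selects indices [0, 1, 2, 3] (0->10, 1->17, 2->4, 3->11), giving [10, 17, 4, 11].

[10, 17, 4, 11]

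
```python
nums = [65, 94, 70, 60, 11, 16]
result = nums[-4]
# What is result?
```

nums has length 6. Negative index -4 maps to positive index 6 + (-4) = 2. nums[2] = 70.

70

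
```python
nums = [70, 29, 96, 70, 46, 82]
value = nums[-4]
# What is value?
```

nums has length 6. Negative index -4 maps to positive index 6 + (-4) = 2. nums[2] = 96.

96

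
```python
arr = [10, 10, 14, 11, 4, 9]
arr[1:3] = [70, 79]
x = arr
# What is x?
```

arr starts as [10, 10, 14, 11, 4, 9] (length 6). The slice arr[1:3] covers indices [1, 2] with values [10, 14]. Replacing that slice with [70, 79] (same length) produces [10, 70, 79, 11, 4, 9].

[10, 70, 79, 11, 4, 9]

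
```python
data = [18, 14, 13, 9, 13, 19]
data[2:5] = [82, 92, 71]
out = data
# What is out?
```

data starts as [18, 14, 13, 9, 13, 19] (length 6). The slice data[2:5] covers indices [2, 3, 4] with values [13, 9, 13]. Replacing that slice with [82, 92, 71] (same length) produces [18, 14, 82, 92, 71, 19].

[18, 14, 82, 92, 71, 19]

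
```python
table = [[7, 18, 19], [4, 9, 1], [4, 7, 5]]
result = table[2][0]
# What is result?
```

table[2] = [4, 7, 5]. Taking column 0 of that row yields 4.

4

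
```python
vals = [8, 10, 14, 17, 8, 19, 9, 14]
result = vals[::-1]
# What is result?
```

vals has length 8. The slice vals[::-1] selects indices [7, 6, 5, 4, 3, 2, 1, 0] (7->14, 6->9, 5->19, 4->8, 3->17, 2->14, 1->10, 0->8), giving [14, 9, 19, 8, 17, 14, 10, 8].

[14, 9, 19, 8, 17, 14, 10, 8]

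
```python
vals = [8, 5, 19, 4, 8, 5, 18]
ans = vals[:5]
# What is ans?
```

vals has length 7. The slice vals[:5] selects indices [0, 1, 2, 3, 4] (0->8, 1->5, 2->19, 3->4, 4->8), giving [8, 5, 19, 4, 8].

[8, 5, 19, 4, 8]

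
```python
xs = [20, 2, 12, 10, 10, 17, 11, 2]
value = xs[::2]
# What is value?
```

xs has length 8. The slice xs[::2] selects indices [0, 2, 4, 6] (0->20, 2->12, 4->10, 6->11), giving [20, 12, 10, 11].

[20, 12, 10, 11]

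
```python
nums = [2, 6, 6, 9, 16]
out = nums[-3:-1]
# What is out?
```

nums has length 5. The slice nums[-3:-1] selects indices [2, 3] (2->6, 3->9), giving [6, 9].

[6, 9]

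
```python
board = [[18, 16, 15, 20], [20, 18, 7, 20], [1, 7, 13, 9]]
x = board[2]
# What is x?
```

board has 3 rows. Row 2 is [1, 7, 13, 9].

[1, 7, 13, 9]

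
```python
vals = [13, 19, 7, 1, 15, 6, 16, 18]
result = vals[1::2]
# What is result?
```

vals has length 8. The slice vals[1::2] selects indices [1, 3, 5, 7] (1->19, 3->1, 5->6, 7->18), giving [19, 1, 6, 18].

[19, 1, 6, 18]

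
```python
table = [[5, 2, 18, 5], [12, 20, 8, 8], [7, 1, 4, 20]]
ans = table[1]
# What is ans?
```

table has 3 rows. Row 1 is [12, 20, 8, 8].

[12, 20, 8, 8]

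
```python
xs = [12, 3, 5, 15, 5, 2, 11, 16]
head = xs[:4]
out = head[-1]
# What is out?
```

xs has length 8. The slice xs[:4] selects indices [0, 1, 2, 3] (0->12, 1->3, 2->5, 3->15), giving [12, 3, 5, 15]. So head = [12, 3, 5, 15]. Then head[-1] = 15.

15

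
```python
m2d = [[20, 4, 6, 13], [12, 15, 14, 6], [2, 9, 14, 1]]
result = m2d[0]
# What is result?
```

m2d has 3 rows. Row 0 is [20, 4, 6, 13].

[20, 4, 6, 13]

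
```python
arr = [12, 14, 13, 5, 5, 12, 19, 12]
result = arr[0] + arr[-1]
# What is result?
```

arr has length 8. arr[0] = 12.
arr has length 8. Negative index -1 maps to positive index 8 + (-1) = 7. arr[7] = 12.
Sum: 12 + 12 = 24.

24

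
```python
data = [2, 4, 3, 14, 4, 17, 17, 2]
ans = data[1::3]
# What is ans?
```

data has length 8. The slice data[1::3] selects indices [1, 4, 7] (1->4, 4->4, 7->2), giving [4, 4, 2].

[4, 4, 2]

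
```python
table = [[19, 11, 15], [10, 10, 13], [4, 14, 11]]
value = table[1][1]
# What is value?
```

table[1] = [10, 10, 13]. Taking column 1 of that row yields 10.

10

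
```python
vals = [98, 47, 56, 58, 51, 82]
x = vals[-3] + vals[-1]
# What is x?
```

vals has length 6. Negative index -3 maps to positive index 6 + (-3) = 3. vals[3] = 58.
vals has length 6. Negative index -1 maps to positive index 6 + (-1) = 5. vals[5] = 82.
Sum: 58 + 82 = 140.

140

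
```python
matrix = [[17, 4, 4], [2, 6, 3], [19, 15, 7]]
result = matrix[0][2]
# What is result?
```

matrix[0] = [17, 4, 4]. Taking column 2 of that row yields 4.

4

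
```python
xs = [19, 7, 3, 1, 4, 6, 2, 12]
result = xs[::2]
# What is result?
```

xs has length 8. The slice xs[::2] selects indices [0, 2, 4, 6] (0->19, 2->3, 4->4, 6->2), giving [19, 3, 4, 2].

[19, 3, 4, 2]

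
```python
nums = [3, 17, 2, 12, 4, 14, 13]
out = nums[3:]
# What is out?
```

nums has length 7. The slice nums[3:] selects indices [3, 4, 5, 6] (3->12, 4->4, 5->14, 6->13), giving [12, 4, 14, 13].

[12, 4, 14, 13]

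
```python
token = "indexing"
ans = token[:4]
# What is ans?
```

token has length 8. The slice token[:4] selects indices [0, 1, 2, 3] (0->'i', 1->'n', 2->'d', 3->'e'), giving 'inde'.

'inde'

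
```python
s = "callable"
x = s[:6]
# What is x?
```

s has length 8. The slice s[:6] selects indices [0, 1, 2, 3, 4, 5] (0->'c', 1->'a', 2->'l', 3->'l', 4->'a', 5->'b'), giving 'callab'.

'callab'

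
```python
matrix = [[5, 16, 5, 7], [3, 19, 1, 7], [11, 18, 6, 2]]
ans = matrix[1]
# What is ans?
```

matrix has 3 rows. Row 1 is [3, 19, 1, 7].

[3, 19, 1, 7]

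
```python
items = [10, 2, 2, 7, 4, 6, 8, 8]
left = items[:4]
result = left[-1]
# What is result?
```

items has length 8. The slice items[:4] selects indices [0, 1, 2, 3] (0->10, 1->2, 2->2, 3->7), giving [10, 2, 2, 7]. So left = [10, 2, 2, 7]. Then left[-1] = 7.

7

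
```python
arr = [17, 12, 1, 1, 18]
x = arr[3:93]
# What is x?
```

arr has length 5. The slice arr[3:93] selects indices [3, 4] (3->1, 4->18), giving [1, 18].

[1, 18]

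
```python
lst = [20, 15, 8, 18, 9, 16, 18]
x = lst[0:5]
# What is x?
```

lst has length 7. The slice lst[0:5] selects indices [0, 1, 2, 3, 4] (0->20, 1->15, 2->8, 3->18, 4->9), giving [20, 15, 8, 18, 9].

[20, 15, 8, 18, 9]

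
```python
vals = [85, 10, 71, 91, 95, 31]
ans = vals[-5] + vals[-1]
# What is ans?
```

vals has length 6. Negative index -5 maps to positive index 6 + (-5) = 1. vals[1] = 10.
vals has length 6. Negative index -1 maps to positive index 6 + (-1) = 5. vals[5] = 31.
Sum: 10 + 31 = 41.

41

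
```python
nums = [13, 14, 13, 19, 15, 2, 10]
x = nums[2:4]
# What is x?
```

nums has length 7. The slice nums[2:4] selects indices [2, 3] (2->13, 3->19), giving [13, 19].

[13, 19]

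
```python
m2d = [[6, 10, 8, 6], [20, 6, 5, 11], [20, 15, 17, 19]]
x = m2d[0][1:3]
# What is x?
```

m2d[0] = [6, 10, 8, 6]. m2d[0] has length 4. The slice m2d[0][1:3] selects indices [1, 2] (1->10, 2->8), giving [10, 8].

[10, 8]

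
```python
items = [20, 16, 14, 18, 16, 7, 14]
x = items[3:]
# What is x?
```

items has length 7. The slice items[3:] selects indices [3, 4, 5, 6] (3->18, 4->16, 5->7, 6->14), giving [18, 16, 7, 14].

[18, 16, 7, 14]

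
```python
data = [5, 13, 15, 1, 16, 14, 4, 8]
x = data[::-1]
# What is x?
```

data has length 8. The slice data[::-1] selects indices [7, 6, 5, 4, 3, 2, 1, 0] (7->8, 6->4, 5->14, 4->16, 3->1, 2->15, 1->13, 0->5), giving [8, 4, 14, 16, 1, 15, 13, 5].

[8, 4, 14, 16, 1, 15, 13, 5]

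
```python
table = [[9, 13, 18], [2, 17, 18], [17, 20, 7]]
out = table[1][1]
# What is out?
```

table[1] = [2, 17, 18]. Taking column 1 of that row yields 17.

17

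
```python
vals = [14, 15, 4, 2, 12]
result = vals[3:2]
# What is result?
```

vals has length 5. The slice vals[3:2] resolves to an empty index range, so the result is [].

[]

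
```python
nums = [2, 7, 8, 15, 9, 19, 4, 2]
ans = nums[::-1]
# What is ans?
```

nums has length 8. The slice nums[::-1] selects indices [7, 6, 5, 4, 3, 2, 1, 0] (7->2, 6->4, 5->19, 4->9, 3->15, 2->8, 1->7, 0->2), giving [2, 4, 19, 9, 15, 8, 7, 2].

[2, 4, 19, 9, 15, 8, 7, 2]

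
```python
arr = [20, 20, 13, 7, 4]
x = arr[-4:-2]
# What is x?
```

arr has length 5. The slice arr[-4:-2] selects indices [1, 2] (1->20, 2->13), giving [20, 13].

[20, 13]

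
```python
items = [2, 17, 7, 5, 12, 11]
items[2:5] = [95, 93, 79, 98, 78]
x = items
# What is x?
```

items starts as [2, 17, 7, 5, 12, 11] (length 6). The slice items[2:5] covers indices [2, 3, 4] with values [7, 5, 12]. Replacing that slice with [95, 93, 79, 98, 78] (different length) produces [2, 17, 95, 93, 79, 98, 78, 11].

[2, 17, 95, 93, 79, 98, 78, 11]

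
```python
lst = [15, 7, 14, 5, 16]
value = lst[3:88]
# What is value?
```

lst has length 5. The slice lst[3:88] selects indices [3, 4] (3->5, 4->16), giving [5, 16].

[5, 16]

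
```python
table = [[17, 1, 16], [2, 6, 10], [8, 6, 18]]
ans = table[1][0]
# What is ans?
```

table[1] = [2, 6, 10]. Taking column 0 of that row yields 2.

2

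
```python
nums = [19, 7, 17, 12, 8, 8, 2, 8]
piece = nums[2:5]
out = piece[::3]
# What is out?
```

nums has length 8. The slice nums[2:5] selects indices [2, 3, 4] (2->17, 3->12, 4->8), giving [17, 12, 8]. So piece = [17, 12, 8]. piece has length 3. The slice piece[::3] selects indices [0] (0->17), giving [17].

[17]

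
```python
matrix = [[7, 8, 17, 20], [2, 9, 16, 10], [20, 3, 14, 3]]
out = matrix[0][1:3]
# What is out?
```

matrix[0] = [7, 8, 17, 20]. matrix[0] has length 4. The slice matrix[0][1:3] selects indices [1, 2] (1->8, 2->17), giving [8, 17].

[8, 17]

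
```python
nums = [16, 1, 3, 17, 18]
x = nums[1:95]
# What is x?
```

nums has length 5. The slice nums[1:95] selects indices [1, 2, 3, 4] (1->1, 2->3, 3->17, 4->18), giving [1, 3, 17, 18].

[1, 3, 17, 18]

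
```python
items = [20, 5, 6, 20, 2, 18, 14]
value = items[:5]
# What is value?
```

items has length 7. The slice items[:5] selects indices [0, 1, 2, 3, 4] (0->20, 1->5, 2->6, 3->20, 4->2), giving [20, 5, 6, 20, 2].

[20, 5, 6, 20, 2]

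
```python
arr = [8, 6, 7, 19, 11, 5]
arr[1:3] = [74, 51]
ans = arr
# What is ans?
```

arr starts as [8, 6, 7, 19, 11, 5] (length 6). The slice arr[1:3] covers indices [1, 2] with values [6, 7]. Replacing that slice with [74, 51] (same length) produces [8, 74, 51, 19, 11, 5].

[8, 74, 51, 19, 11, 5]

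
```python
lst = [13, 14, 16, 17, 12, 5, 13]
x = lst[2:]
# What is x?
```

lst has length 7. The slice lst[2:] selects indices [2, 3, 4, 5, 6] (2->16, 3->17, 4->12, 5->5, 6->13), giving [16, 17, 12, 5, 13].

[16, 17, 12, 5, 13]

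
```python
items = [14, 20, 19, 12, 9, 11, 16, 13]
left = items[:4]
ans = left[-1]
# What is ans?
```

items has length 8. The slice items[:4] selects indices [0, 1, 2, 3] (0->14, 1->20, 2->19, 3->12), giving [14, 20, 19, 12]. So left = [14, 20, 19, 12]. Then left[-1] = 12.

12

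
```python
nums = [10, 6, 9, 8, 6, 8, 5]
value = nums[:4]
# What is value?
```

nums has length 7. The slice nums[:4] selects indices [0, 1, 2, 3] (0->10, 1->6, 2->9, 3->8), giving [10, 6, 9, 8].

[10, 6, 9, 8]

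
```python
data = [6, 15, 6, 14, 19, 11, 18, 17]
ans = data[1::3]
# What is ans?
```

data has length 8. The slice data[1::3] selects indices [1, 4, 7] (1->15, 4->19, 7->17), giving [15, 19, 17].

[15, 19, 17]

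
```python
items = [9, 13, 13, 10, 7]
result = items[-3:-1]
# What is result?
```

items has length 5. The slice items[-3:-1] selects indices [2, 3] (2->13, 3->10), giving [13, 10].

[13, 10]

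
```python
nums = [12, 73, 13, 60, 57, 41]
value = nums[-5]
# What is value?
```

nums has length 6. Negative index -5 maps to positive index 6 + (-5) = 1. nums[1] = 73.

73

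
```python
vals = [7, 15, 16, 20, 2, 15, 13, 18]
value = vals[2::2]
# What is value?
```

vals has length 8. The slice vals[2::2] selects indices [2, 4, 6] (2->16, 4->2, 6->13), giving [16, 2, 13].

[16, 2, 13]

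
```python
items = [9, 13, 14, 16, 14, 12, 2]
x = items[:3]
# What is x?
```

items has length 7. The slice items[:3] selects indices [0, 1, 2] (0->9, 1->13, 2->14), giving [9, 13, 14].

[9, 13, 14]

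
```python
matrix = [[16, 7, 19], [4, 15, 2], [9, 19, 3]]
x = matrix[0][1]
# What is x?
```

matrix[0] = [16, 7, 19]. Taking column 1 of that row yields 7.

7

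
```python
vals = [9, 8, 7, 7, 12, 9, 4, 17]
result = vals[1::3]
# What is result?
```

vals has length 8. The slice vals[1::3] selects indices [1, 4, 7] (1->8, 4->12, 7->17), giving [8, 12, 17].

[8, 12, 17]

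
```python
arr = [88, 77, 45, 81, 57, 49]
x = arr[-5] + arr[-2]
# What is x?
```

arr has length 6. Negative index -5 maps to positive index 6 + (-5) = 1. arr[1] = 77.
arr has length 6. Negative index -2 maps to positive index 6 + (-2) = 4. arr[4] = 57.
Sum: 77 + 57 = 134.

134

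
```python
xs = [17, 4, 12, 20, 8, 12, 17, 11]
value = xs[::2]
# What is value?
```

xs has length 8. The slice xs[::2] selects indices [0, 2, 4, 6] (0->17, 2->12, 4->8, 6->17), giving [17, 12, 8, 17].

[17, 12, 8, 17]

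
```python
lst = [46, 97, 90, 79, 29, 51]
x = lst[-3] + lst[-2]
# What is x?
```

lst has length 6. Negative index -3 maps to positive index 6 + (-3) = 3. lst[3] = 79.
lst has length 6. Negative index -2 maps to positive index 6 + (-2) = 4. lst[4] = 29.
Sum: 79 + 29 = 108.

108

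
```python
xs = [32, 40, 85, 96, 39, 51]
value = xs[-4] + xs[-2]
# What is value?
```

xs has length 6. Negative index -4 maps to positive index 6 + (-4) = 2. xs[2] = 85.
xs has length 6. Negative index -2 maps to positive index 6 + (-2) = 4. xs[4] = 39.
Sum: 85 + 39 = 124.

124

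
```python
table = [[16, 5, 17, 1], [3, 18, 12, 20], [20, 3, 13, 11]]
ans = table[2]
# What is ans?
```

table has 3 rows. Row 2 is [20, 3, 13, 11].

[20, 3, 13, 11]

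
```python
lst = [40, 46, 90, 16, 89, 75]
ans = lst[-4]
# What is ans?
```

lst has length 6. Negative index -4 maps to positive index 6 + (-4) = 2. lst[2] = 90.

90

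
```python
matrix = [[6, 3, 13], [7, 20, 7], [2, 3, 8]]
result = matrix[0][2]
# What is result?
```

matrix[0] = [6, 3, 13]. Taking column 2 of that row yields 13.

13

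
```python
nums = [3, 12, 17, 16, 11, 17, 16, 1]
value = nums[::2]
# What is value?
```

nums has length 8. The slice nums[::2] selects indices [0, 2, 4, 6] (0->3, 2->17, 4->11, 6->16), giving [3, 17, 11, 16].

[3, 17, 11, 16]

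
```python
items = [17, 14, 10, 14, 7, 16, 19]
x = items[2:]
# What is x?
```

items has length 7. The slice items[2:] selects indices [2, 3, 4, 5, 6] (2->10, 3->14, 4->7, 5->16, 6->19), giving [10, 14, 7, 16, 19].

[10, 14, 7, 16, 19]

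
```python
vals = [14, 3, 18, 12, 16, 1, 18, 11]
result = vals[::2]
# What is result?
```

vals has length 8. The slice vals[::2] selects indices [0, 2, 4, 6] (0->14, 2->18, 4->16, 6->18), giving [14, 18, 16, 18].

[14, 18, 16, 18]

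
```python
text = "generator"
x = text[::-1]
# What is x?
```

text has length 9. The slice text[::-1] selects indices [8, 7, 6, 5, 4, 3, 2, 1, 0] (8->'r', 7->'o', 6->'t', 5->'a', 4->'r', 3->'e', 2->'n', 1->'e', 0->'g'), giving 'rotareneg'.

'rotareneg'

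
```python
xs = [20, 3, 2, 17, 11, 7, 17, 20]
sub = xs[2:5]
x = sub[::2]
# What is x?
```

xs has length 8. The slice xs[2:5] selects indices [2, 3, 4] (2->2, 3->17, 4->11), giving [2, 17, 11]. So sub = [2, 17, 11]. sub has length 3. The slice sub[::2] selects indices [0, 2] (0->2, 2->11), giving [2, 11].

[2, 11]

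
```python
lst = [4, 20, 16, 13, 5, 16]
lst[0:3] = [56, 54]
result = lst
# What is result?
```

lst starts as [4, 20, 16, 13, 5, 16] (length 6). The slice lst[0:3] covers indices [0, 1, 2] with values [4, 20, 16]. Replacing that slice with [56, 54] (different length) produces [56, 54, 13, 5, 16].

[56, 54, 13, 5, 16]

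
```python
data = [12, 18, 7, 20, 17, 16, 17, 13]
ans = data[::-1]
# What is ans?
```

data has length 8. The slice data[::-1] selects indices [7, 6, 5, 4, 3, 2, 1, 0] (7->13, 6->17, 5->16, 4->17, 3->20, 2->7, 1->18, 0->12), giving [13, 17, 16, 17, 20, 7, 18, 12].

[13, 17, 16, 17, 20, 7, 18, 12]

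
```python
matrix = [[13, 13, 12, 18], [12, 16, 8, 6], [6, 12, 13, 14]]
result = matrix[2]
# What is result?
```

matrix has 3 rows. Row 2 is [6, 12, 13, 14].

[6, 12, 13, 14]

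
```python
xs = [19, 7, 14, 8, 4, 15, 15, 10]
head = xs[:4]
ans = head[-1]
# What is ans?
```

xs has length 8. The slice xs[:4] selects indices [0, 1, 2, 3] (0->19, 1->7, 2->14, 3->8), giving [19, 7, 14, 8]. So head = [19, 7, 14, 8]. Then head[-1] = 8.

8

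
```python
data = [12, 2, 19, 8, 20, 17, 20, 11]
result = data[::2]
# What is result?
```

data has length 8. The slice data[::2] selects indices [0, 2, 4, 6] (0->12, 2->19, 4->20, 6->20), giving [12, 19, 20, 20].

[12, 19, 20, 20]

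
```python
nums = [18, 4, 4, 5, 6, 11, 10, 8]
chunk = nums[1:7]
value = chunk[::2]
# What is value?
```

nums has length 8. The slice nums[1:7] selects indices [1, 2, 3, 4, 5, 6] (1->4, 2->4, 3->5, 4->6, 5->11, 6->10), giving [4, 4, 5, 6, 11, 10]. So chunk = [4, 4, 5, 6, 11, 10]. chunk has length 6. The slice chunk[::2] selects indices [0, 2, 4] (0->4, 2->5, 4->11), giving [4, 5, 11].

[4, 5, 11]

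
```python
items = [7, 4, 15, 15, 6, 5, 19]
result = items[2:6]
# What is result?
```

items has length 7. The slice items[2:6] selects indices [2, 3, 4, 5] (2->15, 3->15, 4->6, 5->5), giving [15, 15, 6, 5].

[15, 15, 6, 5]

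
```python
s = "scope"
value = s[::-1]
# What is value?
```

s has length 5. The slice s[::-1] selects indices [4, 3, 2, 1, 0] (4->'e', 3->'p', 2->'o', 1->'c', 0->'s'), giving 'epocs'.

'epocs'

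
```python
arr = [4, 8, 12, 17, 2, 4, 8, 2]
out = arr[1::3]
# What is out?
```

arr has length 8. The slice arr[1::3] selects indices [1, 4, 7] (1->8, 4->2, 7->2), giving [8, 2, 2].

[8, 2, 2]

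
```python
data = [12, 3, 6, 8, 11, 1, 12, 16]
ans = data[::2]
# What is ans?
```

data has length 8. The slice data[::2] selects indices [0, 2, 4, 6] (0->12, 2->6, 4->11, 6->12), giving [12, 6, 11, 12].

[12, 6, 11, 12]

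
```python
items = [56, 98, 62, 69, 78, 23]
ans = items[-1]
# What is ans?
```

items has length 6. Negative index -1 maps to positive index 6 + (-1) = 5. items[5] = 23.

23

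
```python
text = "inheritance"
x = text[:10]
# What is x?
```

text has length 11. The slice text[:10] selects indices [0, 1, 2, 3, 4, 5, 6, 7, 8, 9] (0->'i', 1->'n', 2->'h', 3->'e', 4->'r', 5->'i', 6->'t', 7->'a', 8->'n', 9->'c'), giving 'inheritanc'.

'inheritanc'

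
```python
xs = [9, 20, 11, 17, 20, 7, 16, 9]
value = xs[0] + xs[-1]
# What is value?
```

xs has length 8. xs[0] = 9.
xs has length 8. Negative index -1 maps to positive index 8 + (-1) = 7. xs[7] = 9.
Sum: 9 + 9 = 18.

18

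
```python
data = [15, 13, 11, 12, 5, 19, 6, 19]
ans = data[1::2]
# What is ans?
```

data has length 8. The slice data[1::2] selects indices [1, 3, 5, 7] (1->13, 3->12, 5->19, 7->19), giving [13, 12, 19, 19].

[13, 12, 19, 19]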